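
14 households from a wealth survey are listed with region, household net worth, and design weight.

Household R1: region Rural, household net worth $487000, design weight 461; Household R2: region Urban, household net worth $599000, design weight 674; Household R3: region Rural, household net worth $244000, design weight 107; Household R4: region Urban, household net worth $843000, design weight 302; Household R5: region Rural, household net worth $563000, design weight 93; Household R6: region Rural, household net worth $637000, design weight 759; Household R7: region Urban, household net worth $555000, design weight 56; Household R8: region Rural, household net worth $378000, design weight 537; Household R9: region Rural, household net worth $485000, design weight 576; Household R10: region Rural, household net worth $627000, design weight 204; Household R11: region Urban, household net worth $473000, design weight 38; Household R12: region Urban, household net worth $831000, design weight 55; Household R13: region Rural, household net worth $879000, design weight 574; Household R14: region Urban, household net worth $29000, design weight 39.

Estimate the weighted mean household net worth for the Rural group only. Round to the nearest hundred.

Rural rows: R1, R3, R5, R6, R8, R9, R10, R13
Weighted sum = 487000×461 + 244000×107 + 563000×93 + 637000×759 + 378000×537 + 485000×576 + 627000×204 + 879000×574
  = 224507000 + 26108000 + 52359000 + 483483000 + 202986000 + 279360000 + 127908000 + 504546000 = 1901257000
Sum of weights = 3311
Weighted mean = 1901257000 / 3311 = 574224.4

574200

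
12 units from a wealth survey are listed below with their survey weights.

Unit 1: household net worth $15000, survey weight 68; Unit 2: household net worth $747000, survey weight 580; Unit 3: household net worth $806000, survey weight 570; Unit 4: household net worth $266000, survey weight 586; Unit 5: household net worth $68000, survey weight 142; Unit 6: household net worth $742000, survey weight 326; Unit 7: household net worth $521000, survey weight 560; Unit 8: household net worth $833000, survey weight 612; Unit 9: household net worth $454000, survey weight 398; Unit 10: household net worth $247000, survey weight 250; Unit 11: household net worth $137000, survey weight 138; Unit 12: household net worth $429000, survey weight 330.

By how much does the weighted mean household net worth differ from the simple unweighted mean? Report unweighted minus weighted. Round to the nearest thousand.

-111000

Unweighted sum = 15000 + 747000 + 806000 + 266000 + 68000 + 742000 + 521000 + 833000 + 454000 + 247000 + 137000 + 429000 = 5265000
Unweighted mean = 5265000 / 12 = 438750
Weighted sum = 15000×68 + 747000×580 + 806000×570 + 266000×586 + 68000×142 + 742000×326 + 521000×560 + 833000×612 + 454000×398 + 247000×250 + 137000×138 + 429000×330
  = 1020000 + 433260000 + 459420000 + 155876000 + 9656000 + 241892000 + 291760000 + 509796000 + 180692000 + 61750000 + 18906000 + 141570000 = 2505598000
Sum of weights = 68 + 580 + 570 + 586 + 142 + 326 + 560 + 612 + 398 + 250 + 138 + 330 = 4560
Weighted mean = 2505598000 / 4560 = 549473.25
Difference (unweighted minus weighted) = -110723.25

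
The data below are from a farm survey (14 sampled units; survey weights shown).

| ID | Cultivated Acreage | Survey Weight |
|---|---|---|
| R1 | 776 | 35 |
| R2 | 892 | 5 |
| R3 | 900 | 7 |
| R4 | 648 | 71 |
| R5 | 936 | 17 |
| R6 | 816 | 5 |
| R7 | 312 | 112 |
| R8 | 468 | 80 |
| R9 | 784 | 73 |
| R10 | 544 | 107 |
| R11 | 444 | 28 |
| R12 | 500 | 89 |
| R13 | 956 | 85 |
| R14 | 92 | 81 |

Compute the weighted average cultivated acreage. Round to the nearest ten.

Weighted sum = 437388
Sum of weights = 795
Weighted mean = 437388 / 795 = 550.17358

550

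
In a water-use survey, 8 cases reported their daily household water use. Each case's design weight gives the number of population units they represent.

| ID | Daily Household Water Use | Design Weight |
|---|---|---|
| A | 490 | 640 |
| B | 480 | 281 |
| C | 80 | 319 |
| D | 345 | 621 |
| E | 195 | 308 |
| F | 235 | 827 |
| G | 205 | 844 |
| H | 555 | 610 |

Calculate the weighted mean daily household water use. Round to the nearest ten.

330

Weighted sum = 490×640 + 480×281 + 80×319 + 345×621 + 195×308 + 235×827 + 205×844 + 555×610
  = 313600 + 134880 + 25520 + 214245 + 60060 + 194345 + 173020 + 338550 = 1454220
Sum of weights = 640 + 281 + 319 + 621 + 308 + 827 + 844 + 610 = 4450
Weighted mean = 1454220 / 4450 = 326.79101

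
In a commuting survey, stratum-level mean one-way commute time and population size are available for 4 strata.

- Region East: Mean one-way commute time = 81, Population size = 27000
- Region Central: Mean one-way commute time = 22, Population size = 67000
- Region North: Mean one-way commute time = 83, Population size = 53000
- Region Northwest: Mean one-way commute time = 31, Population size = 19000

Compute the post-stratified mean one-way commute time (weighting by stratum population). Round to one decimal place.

52.1

Σ Nₕ·x̄ₕ = 81×27000 + 22×67000 + 83×53000 + 31×19000
  = 2187000 + 1474000 + 4399000 + 589000 = 8649000
Σ Nₕ = 27000 + 67000 + 53000 + 19000 = 166000
Overall mean = 8649000 / 166000 = 52.10241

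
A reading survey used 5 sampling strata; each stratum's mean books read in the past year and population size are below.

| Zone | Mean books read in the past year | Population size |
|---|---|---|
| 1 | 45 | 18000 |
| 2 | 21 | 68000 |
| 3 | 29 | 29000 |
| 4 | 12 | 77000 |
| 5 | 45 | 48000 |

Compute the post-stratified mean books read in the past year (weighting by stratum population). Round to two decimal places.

25.68

Σ Nₕ·x̄ₕ = 45×18000 + 21×68000 + 29×29000 + 12×77000 + 45×48000
  = 810000 + 1428000 + 841000 + 924000 + 2160000 = 6163000
Σ Nₕ = 18000 + 68000 + 29000 + 77000 + 48000 = 240000
Overall mean = 6163000 / 240000 = 25.679167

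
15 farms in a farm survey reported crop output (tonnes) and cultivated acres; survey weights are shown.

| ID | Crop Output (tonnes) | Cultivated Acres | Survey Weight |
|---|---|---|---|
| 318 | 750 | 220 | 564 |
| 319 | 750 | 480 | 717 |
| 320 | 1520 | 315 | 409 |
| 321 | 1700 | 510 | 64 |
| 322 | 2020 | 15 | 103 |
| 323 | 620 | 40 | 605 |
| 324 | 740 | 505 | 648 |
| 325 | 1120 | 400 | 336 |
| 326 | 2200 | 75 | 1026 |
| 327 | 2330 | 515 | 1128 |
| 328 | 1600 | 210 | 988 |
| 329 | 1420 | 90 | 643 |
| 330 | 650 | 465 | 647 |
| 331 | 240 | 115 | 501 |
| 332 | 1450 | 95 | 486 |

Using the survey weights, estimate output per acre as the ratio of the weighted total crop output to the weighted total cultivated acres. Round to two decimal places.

4.81

Σ wᵢ·y = 11755020
Σ wᵢ·x = 2444960
Ratio = 11755020 / 2444960 = 4.8078578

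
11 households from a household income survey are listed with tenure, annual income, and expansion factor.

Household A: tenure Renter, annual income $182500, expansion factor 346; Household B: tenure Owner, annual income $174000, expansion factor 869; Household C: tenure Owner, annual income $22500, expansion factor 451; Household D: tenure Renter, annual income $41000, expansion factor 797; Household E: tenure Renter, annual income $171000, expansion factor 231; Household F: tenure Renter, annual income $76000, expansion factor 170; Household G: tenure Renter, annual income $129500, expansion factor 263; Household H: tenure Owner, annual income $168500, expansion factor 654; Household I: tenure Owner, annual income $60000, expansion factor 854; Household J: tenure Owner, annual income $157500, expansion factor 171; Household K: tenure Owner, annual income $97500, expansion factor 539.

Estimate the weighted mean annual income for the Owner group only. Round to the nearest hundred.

Owner rows: B, C, H, I, J, K
Weighted sum = 174000×869 + 22500×451 + 168500×654 + 60000×854 + 157500×171 + 97500×539
  = 151206000 + 10147500 + 110199000 + 51240000 + 26932500 + 52552500 = 402277500
Sum of weights = 869 + 451 + 654 + 854 + 171 + 539 = 3538
Weighted mean = 402277500 / 3538 = 113701.95

113700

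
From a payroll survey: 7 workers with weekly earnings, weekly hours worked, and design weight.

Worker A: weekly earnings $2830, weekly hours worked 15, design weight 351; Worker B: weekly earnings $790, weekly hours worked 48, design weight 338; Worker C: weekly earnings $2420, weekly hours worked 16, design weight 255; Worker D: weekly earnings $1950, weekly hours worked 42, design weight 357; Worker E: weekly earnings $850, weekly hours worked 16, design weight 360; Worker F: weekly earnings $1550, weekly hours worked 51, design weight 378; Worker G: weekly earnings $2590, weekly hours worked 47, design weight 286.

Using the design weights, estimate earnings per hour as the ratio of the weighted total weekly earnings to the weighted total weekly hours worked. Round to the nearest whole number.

Σ wᵢ·y = 2830×351 + 790×338 + 2420×255 + 1950×357 + 850×360 + 1550×378 + 2590×286
  = 993330 + 267020 + 617100 + 696150 + 306000 + 585900 + 740740 = 4206240
Σ wᵢ·x = 15×351 + 48×338 + 16×255 + 42×357 + 16×360 + 51×378 + 47×286
  = 79043
Ratio = 4206240 / 79043 = 53.214579

53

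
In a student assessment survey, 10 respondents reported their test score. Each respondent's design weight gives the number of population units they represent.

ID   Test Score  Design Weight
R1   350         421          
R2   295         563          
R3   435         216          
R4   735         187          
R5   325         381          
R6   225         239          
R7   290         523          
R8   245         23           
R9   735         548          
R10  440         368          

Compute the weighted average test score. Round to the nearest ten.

Weighted sum = 350×421 + 295×563 + 435×216 + 735×187 + 325×381 + 225×239 + 290×523 + 245×23 + 735×548 + 440×368
  = 1444445
Sum of weights = 421 + 563 + 216 + 187 + 381 + 239 + 523 + 23 + 548 + 368 = 3469
Weighted mean = 1444445 / 3469 = 416.38657

420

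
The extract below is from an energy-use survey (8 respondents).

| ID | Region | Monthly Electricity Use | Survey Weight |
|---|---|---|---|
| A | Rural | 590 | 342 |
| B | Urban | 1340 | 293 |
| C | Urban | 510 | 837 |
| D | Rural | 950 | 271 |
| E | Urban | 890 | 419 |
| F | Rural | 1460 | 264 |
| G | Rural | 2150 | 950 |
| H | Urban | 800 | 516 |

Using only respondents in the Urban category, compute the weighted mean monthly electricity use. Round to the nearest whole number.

777

Urban rows: B, C, E, H
Weighted sum = 1340×293 + 510×837 + 890×419 + 800×516
  = 392620 + 426870 + 372910 + 412800 = 1605200
Sum of weights = 293 + 837 + 419 + 516 = 2065
Weighted mean = 1605200 / 2065 = 777.33656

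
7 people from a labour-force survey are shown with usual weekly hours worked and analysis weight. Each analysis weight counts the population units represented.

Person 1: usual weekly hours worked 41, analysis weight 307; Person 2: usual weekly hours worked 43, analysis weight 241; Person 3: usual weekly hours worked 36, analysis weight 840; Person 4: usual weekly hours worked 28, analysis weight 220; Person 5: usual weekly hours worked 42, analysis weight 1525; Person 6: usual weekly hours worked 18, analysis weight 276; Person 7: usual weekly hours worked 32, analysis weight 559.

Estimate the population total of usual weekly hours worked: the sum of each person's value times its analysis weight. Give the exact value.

Weighted total = 41×307 + 43×241 + 36×840 + 28×220 + 42×1525 + 18×276 + 32×559
  = 12587 + 10363 + 30240 + 6160 + 64050 + 4968 + 17888 = 146256

146256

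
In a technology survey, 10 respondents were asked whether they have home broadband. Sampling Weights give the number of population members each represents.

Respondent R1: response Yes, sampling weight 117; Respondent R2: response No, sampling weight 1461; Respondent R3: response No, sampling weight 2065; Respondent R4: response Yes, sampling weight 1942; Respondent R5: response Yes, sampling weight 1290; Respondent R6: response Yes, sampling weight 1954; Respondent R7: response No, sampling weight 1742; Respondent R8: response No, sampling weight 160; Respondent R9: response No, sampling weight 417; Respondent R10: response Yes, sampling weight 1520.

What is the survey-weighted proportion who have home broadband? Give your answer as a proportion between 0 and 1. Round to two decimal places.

0.54

Sum of weights for 'Yes' = 117 + 1942 + 1290 + 1954 + 1520 = 6823
Total weight = 117 + 1461 + 2065 + 1942 + 1290 + 1954 + 1742 + 160 + 417 + 1520 = 12668
Weighted proportion = 6823 / 12668 = 0.5386012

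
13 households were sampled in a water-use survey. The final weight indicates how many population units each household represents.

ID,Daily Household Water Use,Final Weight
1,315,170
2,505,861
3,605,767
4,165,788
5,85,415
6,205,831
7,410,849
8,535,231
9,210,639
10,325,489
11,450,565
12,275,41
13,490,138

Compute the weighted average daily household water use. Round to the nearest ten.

Weighted sum = 2385975
Sum of weights = 6784
Weighted mean = 2385975 / 6784 = 351.70622

350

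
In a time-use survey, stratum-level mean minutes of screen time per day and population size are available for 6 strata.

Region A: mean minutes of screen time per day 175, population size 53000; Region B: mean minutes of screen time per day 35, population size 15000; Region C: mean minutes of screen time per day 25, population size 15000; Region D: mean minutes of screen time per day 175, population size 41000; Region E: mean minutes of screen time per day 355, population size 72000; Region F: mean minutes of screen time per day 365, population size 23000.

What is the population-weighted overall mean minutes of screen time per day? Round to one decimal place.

Σ Nₕ·x̄ₕ = 175×53000 + 35×15000 + 25×15000 + 175×41000 + 355×72000 + 365×23000
  = 51305000
Σ Nₕ = 53000 + 15000 + 15000 + 41000 + 72000 + 23000 = 219000
Overall mean = 51305000 / 219000 = 234.26941

234.3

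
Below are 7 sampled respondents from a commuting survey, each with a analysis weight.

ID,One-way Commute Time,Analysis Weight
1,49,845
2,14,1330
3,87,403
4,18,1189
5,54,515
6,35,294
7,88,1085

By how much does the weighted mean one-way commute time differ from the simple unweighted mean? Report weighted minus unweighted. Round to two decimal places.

Unweighted sum = 49 + 14 + 87 + 18 + 54 + 35 + 88 = 345
Unweighted mean = 345 / 7 = 49.285714
Weighted sum = 250068
Sum of weights = 845 + 1330 + 403 + 1189 + 515 + 294 + 1085 = 5661
Weighted mean = 250068 / 5661 = 44.173821
Difference (weighted minus unweighted) = -5.1118934

-5.11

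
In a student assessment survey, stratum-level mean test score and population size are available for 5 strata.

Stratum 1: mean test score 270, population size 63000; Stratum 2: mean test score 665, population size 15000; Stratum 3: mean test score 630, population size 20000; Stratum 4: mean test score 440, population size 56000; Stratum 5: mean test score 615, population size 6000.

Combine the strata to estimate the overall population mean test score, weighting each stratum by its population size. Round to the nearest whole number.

Σ Nₕ·x̄ₕ = 270×63000 + 665×15000 + 630×20000 + 440×56000 + 615×6000
  = 17010000 + 9975000 + 12600000 + 24640000 + 3690000 = 67915000
Σ Nₕ = 63000 + 15000 + 20000 + 56000 + 6000 = 160000
Overall mean = 67915000 / 160000 = 424.46875

424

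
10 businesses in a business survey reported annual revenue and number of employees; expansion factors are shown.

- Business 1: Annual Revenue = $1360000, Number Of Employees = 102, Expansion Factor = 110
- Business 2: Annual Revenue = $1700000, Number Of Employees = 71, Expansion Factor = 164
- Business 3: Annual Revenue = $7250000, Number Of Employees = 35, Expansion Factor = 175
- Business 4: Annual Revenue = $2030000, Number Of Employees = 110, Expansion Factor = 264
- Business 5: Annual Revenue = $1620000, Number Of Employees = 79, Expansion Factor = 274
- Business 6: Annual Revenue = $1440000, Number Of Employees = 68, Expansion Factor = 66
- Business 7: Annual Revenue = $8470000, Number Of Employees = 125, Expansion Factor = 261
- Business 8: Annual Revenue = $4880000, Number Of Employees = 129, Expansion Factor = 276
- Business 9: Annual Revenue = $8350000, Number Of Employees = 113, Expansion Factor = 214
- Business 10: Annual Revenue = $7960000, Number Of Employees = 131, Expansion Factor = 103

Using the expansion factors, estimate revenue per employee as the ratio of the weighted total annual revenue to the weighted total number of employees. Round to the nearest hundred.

Σ wᵢ·y = 8936320000
Σ wᵢ·x = 102×110 + 71×164 + 35×175 + 110×264 + 79×274 + 68×66 + 125×261 + 129×276 + 113×214 + 131×103
  = 11220 + 11644 + 6125 + 29040 + 21646 + 4488 + 32625 + 35604 + 24182 + 13493 = 190067
Ratio = 8936320000 / 190067 = 47016.684

47000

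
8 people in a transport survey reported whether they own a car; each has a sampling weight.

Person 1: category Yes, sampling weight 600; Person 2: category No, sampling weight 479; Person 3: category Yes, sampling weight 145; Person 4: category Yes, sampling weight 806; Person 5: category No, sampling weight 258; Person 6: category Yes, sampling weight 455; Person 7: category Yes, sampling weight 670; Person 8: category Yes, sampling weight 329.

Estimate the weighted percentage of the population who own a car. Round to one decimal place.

Sum of weights for 'Yes' = 600 + 145 + 806 + 455 + 670 + 329 = 3005
Total weight = 600 + 479 + 145 + 806 + 258 + 455 + 670 + 329 = 3742
Weighted proportion = 3005 / 3742 = 0.8030465 → 80.30465%

80.3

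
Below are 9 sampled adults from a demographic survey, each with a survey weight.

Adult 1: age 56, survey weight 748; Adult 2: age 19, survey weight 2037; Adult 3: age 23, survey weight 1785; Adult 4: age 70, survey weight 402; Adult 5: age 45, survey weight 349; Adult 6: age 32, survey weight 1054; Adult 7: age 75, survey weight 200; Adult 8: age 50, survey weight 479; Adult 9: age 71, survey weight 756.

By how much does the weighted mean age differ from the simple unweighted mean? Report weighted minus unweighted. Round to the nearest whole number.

Unweighted sum = 56 + 19 + 23 + 70 + 45 + 32 + 75 + 50 + 71 = 441
Unweighted mean = 441 / 9 = 49
Weighted sum = 56×748 + 19×2037 + 23×1785 + 70×402 + 45×349 + 32×1054 + 75×200 + 50×479 + 71×756
  = 41888 + 38703 + 41055 + 28140 + 15705 + 33728 + 15000 + 23950 + 53676 = 291845
Sum of weights = 7810
Weighted mean = 291845 / 7810 = 37.368118
Difference (weighted minus unweighted) = -11.631882

-12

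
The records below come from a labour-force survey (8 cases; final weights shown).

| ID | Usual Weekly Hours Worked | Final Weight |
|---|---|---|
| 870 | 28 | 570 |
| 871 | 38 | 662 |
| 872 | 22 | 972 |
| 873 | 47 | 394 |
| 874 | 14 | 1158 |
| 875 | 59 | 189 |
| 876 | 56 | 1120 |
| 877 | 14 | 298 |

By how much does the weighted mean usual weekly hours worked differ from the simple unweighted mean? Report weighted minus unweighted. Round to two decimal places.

Unweighted sum = 28 + 38 + 22 + 47 + 14 + 59 + 56 + 14 = 278
Unweighted mean = 278 / 8 = 34.75
Weighted sum = 28×570 + 38×662 + 22×972 + 47×394 + 14×1158 + 59×189 + 56×1120 + 14×298
  = 175273
Sum of weights = 570 + 662 + 972 + 394 + 1158 + 189 + 1120 + 298 = 5363
Weighted mean = 175273 / 5363 = 32.681894
Difference (weighted minus unweighted) = -2.0681055

-2.07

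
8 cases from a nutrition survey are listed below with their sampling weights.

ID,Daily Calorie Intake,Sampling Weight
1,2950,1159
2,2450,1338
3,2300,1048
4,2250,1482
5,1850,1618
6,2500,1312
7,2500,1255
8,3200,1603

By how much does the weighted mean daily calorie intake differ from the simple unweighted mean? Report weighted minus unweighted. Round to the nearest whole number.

Unweighted sum = 2950 + 2450 + 2300 + 2250 + 1850 + 2500 + 2500 + 3200 = 20000
Unweighted mean = 20000 / 8 = 2500
Weighted sum = 2950×1159 + 2450×1338 + 2300×1048 + 2250×1482 + 1850×1618 + 2500×1312 + 2500×1255 + 3200×1603
  = 3419050 + 3278100 + 2410400 + 3334500 + 2993300 + 3280000 + 3137500 + 5129600 = 26982450
Sum of weights = 10815
Weighted mean = 26982450 / 10815 = 2494.9098
Difference (weighted minus unweighted) = -5.0901526

-5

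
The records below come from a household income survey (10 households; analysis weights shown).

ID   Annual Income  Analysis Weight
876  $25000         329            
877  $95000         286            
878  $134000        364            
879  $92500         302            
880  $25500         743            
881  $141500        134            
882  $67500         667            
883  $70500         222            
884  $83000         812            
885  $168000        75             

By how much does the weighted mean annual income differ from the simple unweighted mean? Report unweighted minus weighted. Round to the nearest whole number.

Unweighted sum = 902500
Unweighted mean = 902500 / 10 = 90250
Weighted sum = 25000×329 + 95000×286 + 134000×364 + 92500×302 + 25500×743 + 141500×134 + 67500×667 + 70500×222 + 83000×812 + 168000×75
  = 8225000 + 27170000 + 48776000 + 27935000 + 18946500 + 18961000 + 45022500 + 15651000 + 67396000 + 12600000 = 290683000
Sum of weights = 329 + 286 + 364 + 302 + 743 + 134 + 667 + 222 + 812 + 75 = 3934
Weighted mean = 290683000 / 3934 = 73889.934
Difference (unweighted minus weighted) = 16360.066

16360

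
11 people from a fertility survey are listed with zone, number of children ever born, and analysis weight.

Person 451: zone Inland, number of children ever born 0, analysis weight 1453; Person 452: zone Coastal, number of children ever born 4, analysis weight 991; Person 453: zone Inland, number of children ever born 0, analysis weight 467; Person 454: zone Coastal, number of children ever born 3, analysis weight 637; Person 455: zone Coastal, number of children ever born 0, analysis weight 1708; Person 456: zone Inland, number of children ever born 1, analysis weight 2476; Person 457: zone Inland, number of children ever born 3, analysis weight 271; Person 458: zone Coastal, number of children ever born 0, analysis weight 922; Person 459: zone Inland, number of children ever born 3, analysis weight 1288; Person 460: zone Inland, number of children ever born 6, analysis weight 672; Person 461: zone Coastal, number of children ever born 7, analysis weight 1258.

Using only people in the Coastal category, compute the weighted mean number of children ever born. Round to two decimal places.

2.66

Coastal rows: 452, 454, 455, 458, 461
Weighted sum = 4×991 + 3×637 + 0×1708 + 0×922 + 7×1258
  = 3964 + 1911 + 0 + 0 + 8806 = 14681
Sum of weights = 991 + 637 + 1708 + 922 + 1258 = 5516
Weighted mean = 14681 / 5516 = 2.6615301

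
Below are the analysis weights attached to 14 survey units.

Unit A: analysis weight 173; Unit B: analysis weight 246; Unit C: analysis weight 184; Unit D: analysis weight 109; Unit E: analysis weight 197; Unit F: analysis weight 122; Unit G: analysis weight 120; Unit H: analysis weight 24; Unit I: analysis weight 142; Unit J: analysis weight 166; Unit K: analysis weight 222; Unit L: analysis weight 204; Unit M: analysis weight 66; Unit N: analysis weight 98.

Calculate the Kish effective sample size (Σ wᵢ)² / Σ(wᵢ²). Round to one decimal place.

12.0

Σ wᵢ = 2073
Σ wᵢ² = 357431
n_eff = 2073² / 357431 = 4297329 / 357431 = 12.022821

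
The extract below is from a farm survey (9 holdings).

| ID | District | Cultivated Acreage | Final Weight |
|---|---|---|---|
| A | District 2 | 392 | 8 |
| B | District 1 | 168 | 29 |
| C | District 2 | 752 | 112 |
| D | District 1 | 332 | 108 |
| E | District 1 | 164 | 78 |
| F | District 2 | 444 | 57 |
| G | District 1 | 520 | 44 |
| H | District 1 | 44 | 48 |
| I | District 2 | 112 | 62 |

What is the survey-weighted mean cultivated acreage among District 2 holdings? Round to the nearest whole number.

District 2 rows: A, C, F, I
Weighted sum = 392×8 + 752×112 + 444×57 + 112×62
  = 3136 + 84224 + 25308 + 6944 = 119612
Sum of weights = 8 + 112 + 57 + 62 = 239
Weighted mean = 119612 / 239 = 500.46862

500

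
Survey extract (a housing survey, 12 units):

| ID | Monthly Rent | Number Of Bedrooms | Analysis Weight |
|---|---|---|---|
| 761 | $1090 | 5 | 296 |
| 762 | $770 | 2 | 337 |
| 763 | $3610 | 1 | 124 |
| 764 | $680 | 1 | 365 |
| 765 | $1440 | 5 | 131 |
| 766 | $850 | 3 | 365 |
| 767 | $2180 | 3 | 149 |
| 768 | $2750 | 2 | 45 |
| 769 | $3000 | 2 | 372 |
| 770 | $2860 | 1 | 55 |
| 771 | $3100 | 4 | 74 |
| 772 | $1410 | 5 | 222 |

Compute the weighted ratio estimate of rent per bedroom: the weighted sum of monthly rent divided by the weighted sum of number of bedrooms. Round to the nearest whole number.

566

Σ wᵢ·y = 1090×296 + 770×337 + 3610×124 + 680×365 + 1440×131 + 850×365 + 2180×149 + 2750×45 + 3000×372 + 2860×55 + 3100×74 + 1410×222
  = 322640 + 259490 + 447640 + 248200 + 188640 + 310250 + 324820 + 123750 + 1116000 + 157300 + 229400 + 313020 = 4041150
Σ wᵢ·x = 7135
Ratio = 4041150 / 7135 = 566.38402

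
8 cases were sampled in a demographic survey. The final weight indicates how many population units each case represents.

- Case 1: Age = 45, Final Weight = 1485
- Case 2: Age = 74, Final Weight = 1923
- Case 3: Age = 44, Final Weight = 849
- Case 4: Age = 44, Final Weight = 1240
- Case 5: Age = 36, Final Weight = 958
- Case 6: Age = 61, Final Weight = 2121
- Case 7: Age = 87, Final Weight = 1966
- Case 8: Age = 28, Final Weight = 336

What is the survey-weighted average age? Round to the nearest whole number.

Weighted sum = 45×1485 + 74×1923 + 44×849 + 44×1240 + 36×958 + 61×2121 + 87×1966 + 28×336
  = 66825 + 142302 + 37356 + 54560 + 34488 + 129381 + 171042 + 9408 = 645362
Sum of weights = 1485 + 1923 + 849 + 1240 + 958 + 2121 + 1966 + 336 = 10878
Weighted mean = 645362 / 10878 = 59.327266

59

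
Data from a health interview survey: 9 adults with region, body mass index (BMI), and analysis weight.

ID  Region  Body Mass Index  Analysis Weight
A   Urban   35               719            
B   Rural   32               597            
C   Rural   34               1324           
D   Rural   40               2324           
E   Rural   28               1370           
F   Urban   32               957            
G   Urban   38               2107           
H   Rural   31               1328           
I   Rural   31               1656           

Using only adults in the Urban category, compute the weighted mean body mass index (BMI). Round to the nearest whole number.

Urban rows: A, F, G
Weighted sum = 35×719 + 32×957 + 38×2107
  = 25165 + 30624 + 80066 = 135855
Sum of weights = 719 + 957 + 2107 = 3783
Weighted mean = 135855 / 3783 = 35.911975

36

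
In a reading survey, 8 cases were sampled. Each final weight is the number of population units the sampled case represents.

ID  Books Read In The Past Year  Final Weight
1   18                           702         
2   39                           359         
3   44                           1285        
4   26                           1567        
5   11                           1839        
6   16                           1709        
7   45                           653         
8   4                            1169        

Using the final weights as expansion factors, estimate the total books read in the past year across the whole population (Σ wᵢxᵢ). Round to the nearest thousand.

206000

Weighted total = 18×702 + 39×359 + 44×1285 + 26×1567 + 11×1839 + 16×1709 + 45×653 + 4×1169
  = 205553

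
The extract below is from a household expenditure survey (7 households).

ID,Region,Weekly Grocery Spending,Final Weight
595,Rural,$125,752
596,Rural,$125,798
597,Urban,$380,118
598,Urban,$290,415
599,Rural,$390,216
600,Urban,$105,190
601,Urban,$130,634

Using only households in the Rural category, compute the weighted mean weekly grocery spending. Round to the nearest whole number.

157

Rural rows: 595, 596, 599
Weighted sum = 125×752 + 125×798 + 390×216
  = 94000 + 99750 + 84240 = 277990
Sum of weights = 752 + 798 + 216 = 1766
Weighted mean = 277990 / 1766 = 157.41223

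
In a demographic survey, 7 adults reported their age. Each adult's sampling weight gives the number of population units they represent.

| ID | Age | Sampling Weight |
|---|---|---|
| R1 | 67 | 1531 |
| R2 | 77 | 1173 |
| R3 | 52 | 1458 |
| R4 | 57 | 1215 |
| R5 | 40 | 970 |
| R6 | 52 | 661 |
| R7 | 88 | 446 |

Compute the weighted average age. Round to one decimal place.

Weighted sum = 67×1531 + 77×1173 + 52×1458 + 57×1215 + 40×970 + 52×661 + 88×446
  = 102577 + 90321 + 75816 + 69255 + 38800 + 34372 + 39248 = 450389
Sum of weights = 7454
Weighted mean = 450389 / 7454 = 60.422458

60.4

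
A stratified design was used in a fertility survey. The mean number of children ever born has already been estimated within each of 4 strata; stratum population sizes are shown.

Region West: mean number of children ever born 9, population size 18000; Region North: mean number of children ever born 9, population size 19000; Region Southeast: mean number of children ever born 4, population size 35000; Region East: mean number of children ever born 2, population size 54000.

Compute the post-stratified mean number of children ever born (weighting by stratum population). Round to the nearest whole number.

5

Σ Nₕ·x̄ₕ = 9×18000 + 9×19000 + 4×35000 + 2×54000
  = 162000 + 171000 + 140000 + 108000 = 581000
Σ Nₕ = 126000
Overall mean = 581000 / 126000 = 4.6111111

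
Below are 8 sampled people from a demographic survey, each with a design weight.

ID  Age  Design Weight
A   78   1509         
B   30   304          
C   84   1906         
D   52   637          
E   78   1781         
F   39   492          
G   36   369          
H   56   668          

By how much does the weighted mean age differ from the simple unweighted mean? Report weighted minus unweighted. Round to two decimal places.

Unweighted sum = 78 + 30 + 84 + 52 + 78 + 39 + 36 + 56 = 453
Unweighted mean = 453 / 8 = 56.625
Weighted sum = 78×1509 + 30×304 + 84×1906 + 52×637 + 78×1781 + 39×492 + 36×369 + 56×668
  = 528848
Sum of weights = 1509 + 304 + 1906 + 637 + 1781 + 492 + 369 + 668 = 7666
Weighted mean = 528848 / 7666 = 68.986173
Difference (weighted minus unweighted) = 12.361173

12.36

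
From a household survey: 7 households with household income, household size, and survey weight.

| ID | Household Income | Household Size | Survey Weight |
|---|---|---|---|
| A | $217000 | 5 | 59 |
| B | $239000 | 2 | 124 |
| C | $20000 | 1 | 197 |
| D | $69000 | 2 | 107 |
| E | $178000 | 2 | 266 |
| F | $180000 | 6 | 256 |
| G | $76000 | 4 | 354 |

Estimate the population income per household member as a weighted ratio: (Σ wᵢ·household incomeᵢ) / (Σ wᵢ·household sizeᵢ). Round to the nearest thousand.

39000

Σ wᵢ·y = 217000×59 + 239000×124 + 20000×197 + 69000×107 + 178000×266 + 180000×256 + 76000×354
  = 12803000 + 29636000 + 3940000 + 7383000 + 47348000 + 46080000 + 26904000 = 174094000
Σ wᵢ·x = 5×59 + 2×124 + 1×197 + 2×107 + 2×266 + 6×256 + 4×354
  = 295 + 248 + 197 + 214 + 532 + 1536 + 1416 = 4438
Ratio = 174094000 / 4438 = 39228.031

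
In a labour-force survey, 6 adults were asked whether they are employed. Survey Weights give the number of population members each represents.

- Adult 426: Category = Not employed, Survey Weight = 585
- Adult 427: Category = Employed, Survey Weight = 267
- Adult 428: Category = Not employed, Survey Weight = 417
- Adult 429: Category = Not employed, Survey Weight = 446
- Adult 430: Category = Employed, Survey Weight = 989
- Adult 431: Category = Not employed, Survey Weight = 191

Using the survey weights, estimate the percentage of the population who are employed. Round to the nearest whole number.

43

Sum of weights for 'Employed' = 267 + 989 = 1256
Total weight = 585 + 267 + 417 + 446 + 989 + 191 = 2895
Weighted proportion = 1256 / 2895 = 0.43385147 → 43.385147%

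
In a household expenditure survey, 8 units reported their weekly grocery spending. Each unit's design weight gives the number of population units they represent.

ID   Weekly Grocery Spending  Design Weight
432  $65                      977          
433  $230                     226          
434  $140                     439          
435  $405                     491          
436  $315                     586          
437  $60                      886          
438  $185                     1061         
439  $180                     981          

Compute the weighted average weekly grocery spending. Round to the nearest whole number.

175

Weighted sum = 65×977 + 230×226 + 140×439 + 405×491 + 315×586 + 60×886 + 185×1061 + 180×981
  = 63505 + 51980 + 61460 + 198855 + 184590 + 53160 + 196285 + 176580 = 986415
Sum of weights = 977 + 226 + 439 + 491 + 586 + 886 + 1061 + 981 = 5647
Weighted mean = 986415 / 5647 = 174.67948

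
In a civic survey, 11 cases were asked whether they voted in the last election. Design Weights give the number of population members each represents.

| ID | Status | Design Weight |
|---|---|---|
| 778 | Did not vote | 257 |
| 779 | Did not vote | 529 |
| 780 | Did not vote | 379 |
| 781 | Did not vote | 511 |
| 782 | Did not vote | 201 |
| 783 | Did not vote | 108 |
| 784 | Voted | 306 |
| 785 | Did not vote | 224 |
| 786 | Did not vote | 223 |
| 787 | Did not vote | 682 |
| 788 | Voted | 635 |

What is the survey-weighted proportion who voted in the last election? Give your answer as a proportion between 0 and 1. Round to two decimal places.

Sum of weights for 'Voted' = 306 + 635 = 941
Total weight = 257 + 529 + 379 + 511 + 201 + 108 + 306 + 224 + 223 + 682 + 635 = 4055
Weighted proportion = 941 / 4055 = 0.23205919

0.23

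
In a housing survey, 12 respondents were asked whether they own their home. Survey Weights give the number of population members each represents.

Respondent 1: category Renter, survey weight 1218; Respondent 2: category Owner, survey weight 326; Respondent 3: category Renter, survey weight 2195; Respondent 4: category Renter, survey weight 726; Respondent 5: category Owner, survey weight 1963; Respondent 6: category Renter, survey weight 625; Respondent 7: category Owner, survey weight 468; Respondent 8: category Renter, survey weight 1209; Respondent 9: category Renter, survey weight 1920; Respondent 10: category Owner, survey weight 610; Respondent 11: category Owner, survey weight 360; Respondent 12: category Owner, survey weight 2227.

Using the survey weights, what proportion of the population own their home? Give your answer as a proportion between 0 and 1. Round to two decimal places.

Sum of weights for 'Owner' = 326 + 1963 + 468 + 610 + 360 + 2227 = 5954
Total weight = 1218 + 326 + 2195 + 726 + 1963 + 625 + 468 + 1209 + 1920 + 610 + 360 + 2227 = 13847
Weighted proportion = 5954 / 13847 = 0.42998483

0.43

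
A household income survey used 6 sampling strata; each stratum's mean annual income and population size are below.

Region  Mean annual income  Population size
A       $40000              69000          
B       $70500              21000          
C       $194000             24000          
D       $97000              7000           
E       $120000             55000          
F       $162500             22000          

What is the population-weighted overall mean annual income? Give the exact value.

Σ Nₕ·x̄ₕ = 40000×69000 + 70500×21000 + 194000×24000 + 97000×7000 + 120000×55000 + 162500×22000
  = 2760000000 + 1480500000 + 4656000000 + 679000000 + 6600000000 + 3575000000 = 19750500000
Σ Nₕ = 69000 + 21000 + 24000 + 7000 + 55000 + 22000 = 198000
Overall mean = 19750500000 / 198000 = 99750

99750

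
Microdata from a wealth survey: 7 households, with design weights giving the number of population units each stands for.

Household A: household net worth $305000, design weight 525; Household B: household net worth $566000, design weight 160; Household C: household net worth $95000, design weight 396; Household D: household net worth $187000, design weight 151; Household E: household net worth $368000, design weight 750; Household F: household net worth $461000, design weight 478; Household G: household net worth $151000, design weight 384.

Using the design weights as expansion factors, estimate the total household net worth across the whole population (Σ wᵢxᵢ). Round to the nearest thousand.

870884000

Weighted total = 305000×525 + 566000×160 + 95000×396 + 187000×151 + 368000×750 + 461000×478 + 151000×384
  = 160125000 + 90560000 + 37620000 + 28237000 + 276000000 + 220358000 + 57984000 = 870884000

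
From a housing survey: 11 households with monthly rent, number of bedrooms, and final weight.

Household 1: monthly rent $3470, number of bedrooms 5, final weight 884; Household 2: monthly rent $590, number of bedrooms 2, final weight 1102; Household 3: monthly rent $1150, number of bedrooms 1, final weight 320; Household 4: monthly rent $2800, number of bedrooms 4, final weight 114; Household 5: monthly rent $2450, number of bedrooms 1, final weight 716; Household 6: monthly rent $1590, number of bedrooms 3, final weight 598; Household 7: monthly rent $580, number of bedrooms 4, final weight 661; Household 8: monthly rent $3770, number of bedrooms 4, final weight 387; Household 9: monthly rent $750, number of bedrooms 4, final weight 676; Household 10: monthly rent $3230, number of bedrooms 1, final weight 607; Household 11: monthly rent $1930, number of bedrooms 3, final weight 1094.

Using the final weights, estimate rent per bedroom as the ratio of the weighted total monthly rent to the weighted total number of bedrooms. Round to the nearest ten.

650

Σ wᵢ·y = 3470×884 + 590×1102 + 1150×320 + 2800×114 + 2450×716 + 1590×598 + 580×661 + 3770×387 + 750×676 + 3230×607 + 1930×1094
  = 3067480 + 650180 + 368000 + 319200 + 1754200 + 950820 + 383380 + 1458990 + 507000 + 1960610 + 2111420 = 13531280
Σ wᵢ·x = 5×884 + 2×1102 + 1×320 + 4×114 + 1×716 + 3×598 + 4×661 + 4×387 + 4×676 + 1×607 + 3×1094
  = 20695
Ratio = 13531280 / 20695 = 653.84296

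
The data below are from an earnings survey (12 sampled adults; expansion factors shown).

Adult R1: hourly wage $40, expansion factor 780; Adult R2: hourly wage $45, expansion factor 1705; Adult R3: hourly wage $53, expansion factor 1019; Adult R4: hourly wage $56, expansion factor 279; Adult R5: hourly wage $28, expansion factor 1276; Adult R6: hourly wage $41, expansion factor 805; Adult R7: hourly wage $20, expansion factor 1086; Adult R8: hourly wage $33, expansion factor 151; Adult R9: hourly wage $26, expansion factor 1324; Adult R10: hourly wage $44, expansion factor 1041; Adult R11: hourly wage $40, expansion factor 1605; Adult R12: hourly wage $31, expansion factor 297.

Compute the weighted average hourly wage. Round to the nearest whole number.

Weighted sum = 426627
Sum of weights = 11368
Weighted mean = 426627 / 11368 = 37.528765

38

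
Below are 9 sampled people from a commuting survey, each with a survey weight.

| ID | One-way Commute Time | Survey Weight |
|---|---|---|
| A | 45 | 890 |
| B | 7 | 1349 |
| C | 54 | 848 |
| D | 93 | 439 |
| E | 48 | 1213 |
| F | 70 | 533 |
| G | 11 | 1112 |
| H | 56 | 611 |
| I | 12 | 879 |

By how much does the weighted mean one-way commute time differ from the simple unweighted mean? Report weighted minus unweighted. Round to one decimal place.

Unweighted sum = 45 + 7 + 54 + 93 + 48 + 70 + 11 + 56 + 12 = 396
Unweighted mean = 396 / 9 = 44
Weighted sum = 45×890 + 7×1349 + 54×848 + 93×439 + 48×1213 + 70×533 + 11×1112 + 56×611 + 12×879
  = 288642
Sum of weights = 890 + 1349 + 848 + 439 + 1213 + 533 + 1112 + 611 + 879 = 7874
Weighted mean = 288642 / 7874 = 36.657607
Difference (weighted minus unweighted) = -7.3423927

-7.3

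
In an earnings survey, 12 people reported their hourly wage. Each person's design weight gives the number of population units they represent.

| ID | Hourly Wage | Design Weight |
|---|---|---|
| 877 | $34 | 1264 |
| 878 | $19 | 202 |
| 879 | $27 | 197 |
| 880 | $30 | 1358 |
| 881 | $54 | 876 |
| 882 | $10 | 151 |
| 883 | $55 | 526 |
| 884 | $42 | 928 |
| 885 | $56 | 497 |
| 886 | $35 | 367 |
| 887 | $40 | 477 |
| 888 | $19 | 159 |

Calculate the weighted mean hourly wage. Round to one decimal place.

Weighted sum = 34×1264 + 19×202 + 27×197 + 30×1358 + 54×876 + 10×151 + 55×526 + 42×928 + 56×497 + 35×367 + 40×477 + 19×159
  = 42976 + 3838 + 5319 + 40740 + 47304 + 1510 + 28930 + 38976 + 27832 + 12845 + 19080 + 3021 = 272371
Sum of weights = 1264 + 202 + 197 + 1358 + 876 + 151 + 526 + 928 + 497 + 367 + 477 + 159 = 7002
Weighted mean = 272371 / 7002 = 38.899029

38.9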